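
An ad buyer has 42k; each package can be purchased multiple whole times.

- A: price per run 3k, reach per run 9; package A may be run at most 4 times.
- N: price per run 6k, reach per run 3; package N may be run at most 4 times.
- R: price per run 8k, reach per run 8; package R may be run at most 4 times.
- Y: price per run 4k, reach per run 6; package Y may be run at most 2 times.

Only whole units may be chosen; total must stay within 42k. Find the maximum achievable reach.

67

A has the best ratio (9/3); taking only A gives at most 4×9 = 36 (stopped by the supply cap of 4).
Mixing does better — 4×A, 1×N, 2×R, and 2×Y: price 42 ≤ 42, reach 4·9 + 1·3 + 2·8 + 2·6 = 67.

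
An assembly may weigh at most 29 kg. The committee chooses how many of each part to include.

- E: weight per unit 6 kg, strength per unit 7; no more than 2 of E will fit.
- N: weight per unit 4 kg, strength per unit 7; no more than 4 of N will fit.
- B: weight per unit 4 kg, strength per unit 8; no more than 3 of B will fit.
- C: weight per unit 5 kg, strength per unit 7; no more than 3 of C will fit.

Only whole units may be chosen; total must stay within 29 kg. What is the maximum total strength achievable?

52

3×N, 3×B, and 1×C: weight 29 ≤ 29, strength 3·7 + 3·8 + 1·7 = 52.
4×N and 3×B: weight 28 ≤ 29, strength 4·7 + 3·8 = 52.
Best is 52.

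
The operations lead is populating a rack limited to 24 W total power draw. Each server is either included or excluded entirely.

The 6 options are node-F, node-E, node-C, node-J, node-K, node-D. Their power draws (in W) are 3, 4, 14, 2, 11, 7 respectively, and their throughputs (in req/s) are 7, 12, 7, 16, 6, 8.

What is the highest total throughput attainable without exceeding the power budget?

Allowing fractional choices, the relaxed optimum would be about 47.4, but servers are indivisible.
node-E + node-J + node-K + node-D: power draw 4 + 2 + 11 + 7 = 24 ≤ 24, throughput 12 + 16 + 6 + 8 = 42.
node-F + node-E + node-C + node-J: power draw 3 + 4 + 14 + 2 = 23 ≤ 24, throughput 7 + 12 + 7 + 16 = 42.
node-F + node-E + node-J + node-D: power draw 3 + 4 + 2 + 7 = 16 ≤ 24, throughput 7 + 12 + 16 + 8 = 43.
Best is node-F, node-E, node-J, and node-D with total throughput 43.

43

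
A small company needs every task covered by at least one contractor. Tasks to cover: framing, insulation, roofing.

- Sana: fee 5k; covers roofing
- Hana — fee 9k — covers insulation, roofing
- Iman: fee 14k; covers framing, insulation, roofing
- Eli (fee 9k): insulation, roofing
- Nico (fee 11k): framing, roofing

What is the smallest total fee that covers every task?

This is an integer covering problem.
Iman alone covers framing, insulation, roofing — every task.
Total fee: 14.

14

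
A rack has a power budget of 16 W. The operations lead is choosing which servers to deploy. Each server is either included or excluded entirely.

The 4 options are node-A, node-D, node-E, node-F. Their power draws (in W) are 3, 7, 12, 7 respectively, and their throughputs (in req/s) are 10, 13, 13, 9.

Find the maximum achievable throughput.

23

This is an integer program with binary decision variables.
node-A + node-E: power draw 3 + 12 = 15 ≤ 16, throughput 10 + 13 = 23.
node-A + node-D: power draw 3 + 7 = 10 ≤ 16, throughput 10 + 13 = 23.
The maximum throughput is 23; one optimal choice is node-A and node-D.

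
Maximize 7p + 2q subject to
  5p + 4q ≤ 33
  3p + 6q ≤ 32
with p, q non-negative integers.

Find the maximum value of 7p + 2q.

42

Relaxing integrality, the LP optimum is 46.20 at (p,q) = (6.6, 0), which is not an integer point.
(p,q)=(6,0) is feasible, giving 42.
(p,q)=(5,1) is feasible, giving 37.
(p,q)=(5,0) is feasible, giving 35.
No feasible integer point exceeds 42.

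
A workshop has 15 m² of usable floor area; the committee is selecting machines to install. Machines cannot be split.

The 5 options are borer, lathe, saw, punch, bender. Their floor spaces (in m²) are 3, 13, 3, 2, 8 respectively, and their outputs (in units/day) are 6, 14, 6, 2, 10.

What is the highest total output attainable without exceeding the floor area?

22

borer + punch + bender: floor space 3 + 2 + 8 = 13 ≤ 15, output 6 + 2 + 10 = 18.
saw + punch + bender: floor space 3 + 2 + 8 = 13 ≤ 15, output 6 + 2 + 10 = 18.
borer + saw + bender: floor space 3 + 3 + 8 = 14 ≤ 15, output 6 + 6 + 10 = 22.
Best is borer, saw, and bender with total output 22.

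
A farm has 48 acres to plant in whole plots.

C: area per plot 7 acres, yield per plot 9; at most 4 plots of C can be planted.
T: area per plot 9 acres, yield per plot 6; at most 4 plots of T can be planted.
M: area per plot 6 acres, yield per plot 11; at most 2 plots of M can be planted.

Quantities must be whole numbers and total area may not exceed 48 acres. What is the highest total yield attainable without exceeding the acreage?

58

This is a bounded integer knapsack.
Take 4×C and 2×M: area 40 ≤ 48, yield 4·9 + 2·11 = 58.
M has the best ratio (11/6) and is taken to its limit of 2; remaining capacity is filled optimally with the others.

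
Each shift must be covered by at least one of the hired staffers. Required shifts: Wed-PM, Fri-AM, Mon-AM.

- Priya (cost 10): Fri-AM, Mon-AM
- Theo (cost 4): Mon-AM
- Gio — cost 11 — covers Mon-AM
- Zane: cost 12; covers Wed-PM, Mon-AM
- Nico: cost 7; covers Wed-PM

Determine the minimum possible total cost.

This is a weighted set-cover instance.
The greedy cost-per-new-shift heuristic would pick Theo, Nico, and Priya for 21, but a cheaper cover exists.
Choose Priya and Nico: together they cover Wed-PM, Fri-AM, Mon-AM — every shift.
Total cost: 10 + 7 = 17.
No cover costs less than 17.

17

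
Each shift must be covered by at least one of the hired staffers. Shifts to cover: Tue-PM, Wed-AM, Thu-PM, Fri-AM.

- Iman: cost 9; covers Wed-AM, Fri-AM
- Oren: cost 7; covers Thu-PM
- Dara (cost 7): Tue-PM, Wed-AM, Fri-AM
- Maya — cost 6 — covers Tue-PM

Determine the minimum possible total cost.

14

This is an integer covering problem.
Choose Oren and Dara: together they cover Tue-PM, Wed-AM, Thu-PM, Fri-AM — every shift.
Total cost: 7 + 7 = 14.
No cover costs less than 14.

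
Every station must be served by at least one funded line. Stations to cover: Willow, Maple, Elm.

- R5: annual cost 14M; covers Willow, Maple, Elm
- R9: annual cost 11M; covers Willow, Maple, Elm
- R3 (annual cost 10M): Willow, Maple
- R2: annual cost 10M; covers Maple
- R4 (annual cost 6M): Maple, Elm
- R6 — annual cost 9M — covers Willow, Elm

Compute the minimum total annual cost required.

The greedy cost-per-new-station heuristic would pick R4 and R6 for 15, but a cheaper cover exists.
R9 alone covers Willow, Maple, Elm — every station.
Total annual cost: 11.
No cover costs less than 11.

11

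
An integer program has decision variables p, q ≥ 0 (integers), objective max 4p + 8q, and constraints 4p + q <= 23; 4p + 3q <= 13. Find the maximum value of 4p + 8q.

(p,q)=(0,4) is feasible, giving 32.
(p,q)=(1,3) is feasible, giving 28.
The best lattice point is (0,4), giving 32.

32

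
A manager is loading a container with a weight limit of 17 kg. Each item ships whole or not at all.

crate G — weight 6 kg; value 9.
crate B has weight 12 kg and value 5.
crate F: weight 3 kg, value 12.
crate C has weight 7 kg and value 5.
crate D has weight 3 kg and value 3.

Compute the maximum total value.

Take crate G, crate F, and crate C: weight 6 + 3 + 7 = 16 ≤ 17, value 9 + 12 + 5 = 26.
No other feasible combination does better.

26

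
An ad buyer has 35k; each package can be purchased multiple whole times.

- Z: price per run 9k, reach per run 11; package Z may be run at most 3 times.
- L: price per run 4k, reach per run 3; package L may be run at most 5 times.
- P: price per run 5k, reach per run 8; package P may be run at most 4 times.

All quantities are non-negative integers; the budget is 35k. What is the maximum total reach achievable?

46

1×Z, 1×L, and 4×P: price 33 ≤ 35, reach 1·11 + 1·3 + 4·8 = 46.
2×Z and 3×P: price 33 ≤ 35, reach 2·11 + 3·8 = 46.
Best is 46.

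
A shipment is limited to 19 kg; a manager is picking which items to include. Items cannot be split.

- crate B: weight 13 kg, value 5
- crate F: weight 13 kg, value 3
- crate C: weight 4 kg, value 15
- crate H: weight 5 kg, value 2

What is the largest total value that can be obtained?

20

Allowing fractional choices, the relaxed optimum would be about 20.8, but items are indivisible.
crate C + crate H: weight 4 + 5 = 9 ≤ 19, value 15 + 2 = 17.
crate B + crate C: weight 13 + 4 = 17 ≤ 19, value 5 + 15 = 20.
crate F + crate C: weight 13 + 4 = 17 ≤ 19, value 3 + 15 = 18.
Best is crate B and crate C with total value 20.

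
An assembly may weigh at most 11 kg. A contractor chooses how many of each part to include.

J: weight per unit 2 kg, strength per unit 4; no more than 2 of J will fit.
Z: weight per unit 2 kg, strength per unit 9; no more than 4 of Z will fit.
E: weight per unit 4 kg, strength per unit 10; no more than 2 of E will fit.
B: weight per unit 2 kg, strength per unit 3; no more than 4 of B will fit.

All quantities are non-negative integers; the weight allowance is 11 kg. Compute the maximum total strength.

40

This is a bounded integer knapsack.
Z has the best ratio (9/2); taking only Z gives at most 4×9 = 36 (stopped by the supply cap of 4).
Mixing does better — 1×J and 4×Z: weight 10 ≤ 11, strength 1·4 + 4·9 = 40.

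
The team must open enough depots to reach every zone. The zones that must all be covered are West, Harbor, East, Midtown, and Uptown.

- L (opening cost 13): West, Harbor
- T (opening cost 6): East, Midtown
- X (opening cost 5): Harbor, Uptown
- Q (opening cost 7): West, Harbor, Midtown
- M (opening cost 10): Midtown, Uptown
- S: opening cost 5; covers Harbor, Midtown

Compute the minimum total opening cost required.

18

This is a weighted set-cover instance.
Choose T, X, and Q: together they cover West, Harbor, East, Midtown, Uptown — every zone.
Total opening cost: 6 + 5 + 7 = 18.
No cover costs less than 18.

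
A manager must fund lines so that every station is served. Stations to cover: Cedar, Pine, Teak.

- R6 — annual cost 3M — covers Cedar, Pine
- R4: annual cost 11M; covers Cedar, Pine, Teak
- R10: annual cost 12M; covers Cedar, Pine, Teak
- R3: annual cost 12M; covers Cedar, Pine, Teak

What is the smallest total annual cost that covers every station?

11

The greedy cost-per-new-station heuristic would pick R6 and R4 for 14, but a cheaper cover exists.
R4 alone covers Cedar, Pine, Teak — every station.
Total annual cost: 11.
No cover costs less than 11.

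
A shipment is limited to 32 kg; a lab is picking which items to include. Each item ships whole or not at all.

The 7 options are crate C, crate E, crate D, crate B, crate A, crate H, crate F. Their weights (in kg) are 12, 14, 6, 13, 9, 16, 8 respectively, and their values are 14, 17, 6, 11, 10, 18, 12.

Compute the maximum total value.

crate E + crate A + crate F: weight 14 + 9 + 8 = 31 ≤ 32, value 17 + 10 + 12 = 39.
crate C + crate A + crate F: weight 12 + 9 + 8 = 29 ≤ 32, value 14 + 10 + 12 = 36.
crate C + crate E + crate D: weight 12 + 14 + 6 = 32 ≤ 32, value 14 + 17 + 6 = 37.
Best is crate E, crate A, and crate F with total value 39.

39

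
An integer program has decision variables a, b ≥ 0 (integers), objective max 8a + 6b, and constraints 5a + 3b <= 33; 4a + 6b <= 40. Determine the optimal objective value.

The continuous relaxation peaks at (4.33, 3.78) with value 57.33; rounding to a feasible lattice point costs some objective.
(a,b)=(4,4): 5·4+3·4=32≤33, 4·4+6·4=40≤40, objective 56.
(a,b)=(5,2): 5·5+3·2=31≤33, 4·5+6·2=32≤40, objective 52.
(a,b)=(4,3): 5·4+3·3=29≤33, 4·4+6·3=34≤40, objective 50.
Maximum is 56 at (a,b)=(4,4).

56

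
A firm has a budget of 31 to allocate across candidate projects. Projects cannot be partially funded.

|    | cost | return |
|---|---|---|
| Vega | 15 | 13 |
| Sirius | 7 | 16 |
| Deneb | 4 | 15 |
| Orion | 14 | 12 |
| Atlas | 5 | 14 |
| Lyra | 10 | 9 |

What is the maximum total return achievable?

Take Vega, Sirius, Deneb, and Atlas: cost 15 + 7 + 4 + 5 = 31 ≤ 31, return 13 + 16 + 15 + 14 = 58.
No other feasible combination does better.

58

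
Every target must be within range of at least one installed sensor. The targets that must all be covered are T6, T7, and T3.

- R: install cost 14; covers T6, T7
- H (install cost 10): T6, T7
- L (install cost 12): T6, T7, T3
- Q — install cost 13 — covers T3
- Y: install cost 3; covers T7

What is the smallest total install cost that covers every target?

L alone covers T6, T7, T3 — every target.
Total install cost: 12.

12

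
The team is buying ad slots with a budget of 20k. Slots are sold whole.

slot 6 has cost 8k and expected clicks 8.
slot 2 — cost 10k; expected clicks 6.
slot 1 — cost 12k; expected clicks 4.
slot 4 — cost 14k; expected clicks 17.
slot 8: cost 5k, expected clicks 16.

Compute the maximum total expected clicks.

Take slot 4 and slot 8: cost 14 + 5 = 19 ≤ 20, expected clicks 17 + 16 = 33.
No other feasible combination does better.

33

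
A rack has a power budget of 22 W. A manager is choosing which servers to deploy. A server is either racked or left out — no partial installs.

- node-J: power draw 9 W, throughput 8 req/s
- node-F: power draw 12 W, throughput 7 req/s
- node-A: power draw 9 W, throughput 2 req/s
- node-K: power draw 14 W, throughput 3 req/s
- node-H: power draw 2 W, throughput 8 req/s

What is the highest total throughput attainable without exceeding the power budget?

18

Allowing fractional choices, the relaxed optimum would be about 22.4, but servers are indivisible.
node-J + node-A + node-H: power draw 9 + 9 + 2 = 20 ≤ 22, throughput 8 + 2 + 8 = 18.
node-F + node-H: power draw 12 + 2 = 14 ≤ 22, throughput 7 + 8 = 15.
node-J + node-H: power draw 9 + 2 = 11 ≤ 22, throughput 8 + 8 = 16.
Best is node-J, node-A, and node-H with total throughput 18.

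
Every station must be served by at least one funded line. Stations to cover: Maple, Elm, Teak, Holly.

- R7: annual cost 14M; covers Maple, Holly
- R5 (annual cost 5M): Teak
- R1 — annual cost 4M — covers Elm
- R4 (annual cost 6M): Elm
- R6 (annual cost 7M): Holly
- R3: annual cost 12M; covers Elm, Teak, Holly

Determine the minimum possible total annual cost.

Choose R7, R5, and R1: together they cover Maple, Elm, Teak, Holly — every station.
Total annual cost: 14 + 5 + 4 = 23.

23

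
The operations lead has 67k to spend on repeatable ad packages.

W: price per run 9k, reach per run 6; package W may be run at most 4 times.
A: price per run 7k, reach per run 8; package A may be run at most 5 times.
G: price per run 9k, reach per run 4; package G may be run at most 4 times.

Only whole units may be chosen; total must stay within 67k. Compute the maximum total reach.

2×W, 5×A, and 1×G: price 62 ≤ 67, reach 2·6 + 5·8 + 1·4 = 56.
3×W and 5×A: price 62 ≤ 67, reach 3·6 + 5·8 = 58.
Best is 58.

58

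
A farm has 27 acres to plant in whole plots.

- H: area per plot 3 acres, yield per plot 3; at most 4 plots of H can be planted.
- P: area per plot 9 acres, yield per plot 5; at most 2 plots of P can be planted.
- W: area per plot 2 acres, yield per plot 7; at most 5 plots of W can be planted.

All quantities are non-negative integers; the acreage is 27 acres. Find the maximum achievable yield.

This is a bounded integer knapsack.
4×H and 5×W: area 22 ≤ 27, yield 4·3 + 5·7 = 47.
2×H, 1×P, and 5×W: area 25 ≤ 27, yield 2·3 + 1·5 + 5·7 = 46.
Best is 47.

47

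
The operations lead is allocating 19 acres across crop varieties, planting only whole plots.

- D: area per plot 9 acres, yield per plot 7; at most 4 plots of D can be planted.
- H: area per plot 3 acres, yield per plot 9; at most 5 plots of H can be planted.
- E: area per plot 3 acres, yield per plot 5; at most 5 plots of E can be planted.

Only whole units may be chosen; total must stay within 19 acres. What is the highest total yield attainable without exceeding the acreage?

5×H and 1×E: area 18 ≤ 19, yield 5·9 + 1·5 = 50.
4×H and 2×E: area 18 ≤ 19, yield 4·9 + 2·5 = 46.
Best is 50.

50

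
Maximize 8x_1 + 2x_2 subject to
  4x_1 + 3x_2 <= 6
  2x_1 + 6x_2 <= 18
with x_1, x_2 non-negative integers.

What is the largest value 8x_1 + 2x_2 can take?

(x_1,x_2)=(1,0) is feasible, giving 8.
(x_1,x_2)=(0,1) is feasible, giving 2.
The best lattice point is (1,0), giving 8.

8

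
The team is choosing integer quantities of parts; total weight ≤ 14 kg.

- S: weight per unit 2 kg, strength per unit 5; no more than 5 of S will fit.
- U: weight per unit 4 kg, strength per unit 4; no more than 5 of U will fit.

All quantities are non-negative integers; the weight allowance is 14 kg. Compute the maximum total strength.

29

S has the best ratio (5/2); taking only S gives at most 5×5 = 25 (stopped by the supply cap of 5).
Mixing does better — 5×S and 1×U: weight 14 ≤ 14, strength 5·5 + 1·4 = 29.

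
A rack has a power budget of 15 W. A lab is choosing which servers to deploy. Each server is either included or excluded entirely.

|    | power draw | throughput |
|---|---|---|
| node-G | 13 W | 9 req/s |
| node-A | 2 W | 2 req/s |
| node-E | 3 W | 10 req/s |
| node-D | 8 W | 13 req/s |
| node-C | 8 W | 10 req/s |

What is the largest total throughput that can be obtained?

This is a 0-1 knapsack instance.
Allowing fractional choices, the relaxed optimum would be about 28.0, but servers are indivisible.
node-E + node-D: power draw 3 + 8 = 11 ≤ 15, throughput 10 + 13 = 23.
node-A + node-E + node-D: power draw 2 + 3 + 8 = 13 ≤ 15, throughput 2 + 10 + 13 = 25.
Best is node-A, node-E, and node-D with total throughput 25.

25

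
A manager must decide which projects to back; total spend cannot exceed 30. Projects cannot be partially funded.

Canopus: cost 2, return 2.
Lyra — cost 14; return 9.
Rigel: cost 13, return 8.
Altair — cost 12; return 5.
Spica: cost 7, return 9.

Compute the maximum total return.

20

Allowing fractional choices, the relaxed optimum would be about 24.3, but projects are indivisible.
Canopus + Lyra + Rigel: cost 2 + 14 + 13 = 29 ≤ 30, return 2 + 9 + 8 = 19.
Canopus + Rigel + Spica: cost 2 + 13 + 7 = 22 ≤ 30, return 2 + 8 + 9 = 19.
Canopus + Lyra + Spica: cost 2 + 14 + 7 = 23 ≤ 30, return 2 + 9 + 9 = 20.
Best is Canopus, Lyra, and Spica with total return 20.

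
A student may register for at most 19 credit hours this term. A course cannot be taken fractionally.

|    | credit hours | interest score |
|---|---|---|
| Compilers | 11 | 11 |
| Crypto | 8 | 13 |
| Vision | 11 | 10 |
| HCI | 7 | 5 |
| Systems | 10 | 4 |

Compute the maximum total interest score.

Take Compilers and Crypto: credit hours 11 + 8 = 19 ≤ 19, interest score 11 + 13 = 24.
No other feasible combination does better.

24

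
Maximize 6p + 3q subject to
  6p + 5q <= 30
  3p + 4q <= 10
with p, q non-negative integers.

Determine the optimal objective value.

The continuous relaxation peaks at (3.33, 0) with value 20.00; rounding to a feasible lattice point costs some objective.
(p,q)=(3,0): 6·3+5·0=18≤30, 3·3+4·0=9≤10, objective 18.
(p,q)=(2,1): 6·2+5·1=17≤30, 3·2+4·1=10≤10, objective 15.
(p,q)=(2,0): 6·2+5·0=12≤30, 3·2+4·0=6≤10, objective 12.
The best lattice point is (3,0), giving 18.

18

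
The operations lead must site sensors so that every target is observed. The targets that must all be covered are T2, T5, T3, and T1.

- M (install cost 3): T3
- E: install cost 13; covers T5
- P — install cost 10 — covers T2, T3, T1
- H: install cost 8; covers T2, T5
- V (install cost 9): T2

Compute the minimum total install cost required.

18

The greedy cost-per-new-target heuristic would pick M, H, and P for 21, but a cheaper cover exists.
Choose P and H: together they cover T2, T5, T3, T1 — every target.
Total install cost: 10 + 8 = 18.
No cover costs less than 18.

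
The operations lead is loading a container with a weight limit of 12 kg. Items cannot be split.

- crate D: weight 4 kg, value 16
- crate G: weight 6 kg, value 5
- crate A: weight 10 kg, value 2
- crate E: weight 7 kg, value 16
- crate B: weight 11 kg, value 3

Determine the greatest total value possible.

crate D + crate G: weight 4 + 6 = 10 ≤ 12, value 16 + 5 = 21.
crate D + crate E: weight 4 + 7 = 11 ≤ 12, value 16 + 16 = 32.
crate D: weight 4 ≤ 12, value 16.
Best is crate D and crate E with total value 32.

32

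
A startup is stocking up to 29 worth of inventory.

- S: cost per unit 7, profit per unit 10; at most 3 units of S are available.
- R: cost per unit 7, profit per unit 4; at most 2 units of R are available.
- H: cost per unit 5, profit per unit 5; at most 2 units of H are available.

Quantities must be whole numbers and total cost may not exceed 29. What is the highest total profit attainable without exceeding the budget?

S has the best ratio (10/7); taking only S gives at most 3×10 = 30 (stopped by the supply cap of 3).
Mixing does better — 3×S and 1×H: cost 26 ≤ 29, profit 3·10 + 1·5 = 35.

35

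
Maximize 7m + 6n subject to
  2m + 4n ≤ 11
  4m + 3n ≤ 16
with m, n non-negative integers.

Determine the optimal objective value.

The continuous relaxation peaks at (3.1, 1.2) with value 28.90; rounding to a feasible lattice point costs some objective.
(m,n)=(4,0): 2·4+4·0=8≤11, 4·4+3·0=16≤16, objective 28.
(m,n)=(3,1): 2·3+4·1=10≤11, 4·3+3·1=15≤16, objective 27.
No feasible integer point exceeds 28.

28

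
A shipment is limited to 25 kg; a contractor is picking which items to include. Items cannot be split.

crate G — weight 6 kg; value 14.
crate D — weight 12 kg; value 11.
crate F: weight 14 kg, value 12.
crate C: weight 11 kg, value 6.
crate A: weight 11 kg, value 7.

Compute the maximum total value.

26

This is a 0-1 knapsack instance.
Take crate G and crate F: weight 6 + 14 = 20 ≤ 25, value 14 + 12 = 26.
No other feasible combination does better.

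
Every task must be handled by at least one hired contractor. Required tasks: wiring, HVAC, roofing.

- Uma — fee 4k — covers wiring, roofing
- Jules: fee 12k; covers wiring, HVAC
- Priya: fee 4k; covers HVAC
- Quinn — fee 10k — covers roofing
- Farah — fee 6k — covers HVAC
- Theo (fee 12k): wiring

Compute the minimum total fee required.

8

Choose Uma and Priya: together they cover wiring, HVAC, roofing — every task.
Total fee: 4 + 4 = 8.
No cover costs less than 8.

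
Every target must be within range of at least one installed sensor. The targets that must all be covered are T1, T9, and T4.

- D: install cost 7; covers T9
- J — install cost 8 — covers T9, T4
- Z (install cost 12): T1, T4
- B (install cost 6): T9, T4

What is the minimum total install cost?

18

Choose Z and B: together they cover T1, T9, T4 — every target.
Total install cost: 12 + 6 = 18.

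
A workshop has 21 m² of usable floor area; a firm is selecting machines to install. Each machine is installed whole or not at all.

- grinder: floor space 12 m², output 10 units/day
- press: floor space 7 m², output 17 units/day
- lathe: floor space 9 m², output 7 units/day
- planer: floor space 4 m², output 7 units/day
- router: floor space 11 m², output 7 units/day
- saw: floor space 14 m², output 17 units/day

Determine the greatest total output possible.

Take press and saw: floor space 7 + 14 = 21 ≤ 21, output 17 + 17 = 34.
No other feasible combination does better.

34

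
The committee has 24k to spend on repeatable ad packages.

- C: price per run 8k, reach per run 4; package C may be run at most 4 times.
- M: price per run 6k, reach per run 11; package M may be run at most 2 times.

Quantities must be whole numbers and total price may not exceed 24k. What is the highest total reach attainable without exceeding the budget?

26

This is a bounded integer knapsack.
2×M: price 12 ≤ 24, reach 2·11 = 22.
1×C and 2×M: price 20 ≤ 24, reach 1·4 + 2·11 = 26.
Best is 26.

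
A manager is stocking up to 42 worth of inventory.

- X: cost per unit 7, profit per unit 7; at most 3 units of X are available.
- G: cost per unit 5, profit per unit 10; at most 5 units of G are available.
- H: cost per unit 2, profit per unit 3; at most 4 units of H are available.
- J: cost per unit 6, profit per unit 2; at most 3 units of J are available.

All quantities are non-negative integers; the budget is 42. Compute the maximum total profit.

69

G has the best ratio (10/5); taking only G gives at most 5×10 = 50 (stopped by the supply cap of 5).
Mixing does better — 1×X, 5×G, and 4×H: cost 40 ≤ 42, profit 1·7 + 5·10 + 4·3 = 69.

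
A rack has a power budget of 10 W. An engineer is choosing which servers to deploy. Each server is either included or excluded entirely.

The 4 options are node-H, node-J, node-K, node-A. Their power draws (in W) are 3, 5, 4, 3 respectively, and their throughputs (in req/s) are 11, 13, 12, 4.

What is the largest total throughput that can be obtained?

This is a 0-1 knapsack instance.
Allowing fractional choices, the relaxed optimum would be about 30.8, but servers are indivisible.
node-H + node-J: power draw 3 + 5 = 8 ≤ 10, throughput 11 + 13 = 24.
node-J + node-K: power draw 5 + 4 = 9 ≤ 10, throughput 13 + 12 = 25.
node-H + node-K + node-A: power draw 3 + 4 + 3 = 10 ≤ 10, throughput 11 + 12 + 4 = 27.
Best is node-H, node-K, and node-A with total throughput 27.

27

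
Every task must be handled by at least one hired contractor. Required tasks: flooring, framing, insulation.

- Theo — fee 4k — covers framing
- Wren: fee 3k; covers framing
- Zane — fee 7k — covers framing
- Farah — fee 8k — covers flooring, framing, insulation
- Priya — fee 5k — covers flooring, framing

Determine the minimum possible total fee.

8

This is an integer covering problem.
The greedy cost-per-new-task heuristic would pick Priya and Farah for 13, but a cheaper cover exists.
Farah alone covers flooring, framing, insulation — every task.
Total fee: 8.
No cover costs less than 8.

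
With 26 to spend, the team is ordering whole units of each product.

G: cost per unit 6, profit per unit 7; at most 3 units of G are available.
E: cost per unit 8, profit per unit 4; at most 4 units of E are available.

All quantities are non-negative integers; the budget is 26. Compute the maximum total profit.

G has the best ratio (7/6); taking only G gives at most 3×7 = 21 (stopped by the supply cap of 3).
Mixing does better — 3×G and 1×E: cost 26 ≤ 26, profit 3·7 + 1·4 = 25.

25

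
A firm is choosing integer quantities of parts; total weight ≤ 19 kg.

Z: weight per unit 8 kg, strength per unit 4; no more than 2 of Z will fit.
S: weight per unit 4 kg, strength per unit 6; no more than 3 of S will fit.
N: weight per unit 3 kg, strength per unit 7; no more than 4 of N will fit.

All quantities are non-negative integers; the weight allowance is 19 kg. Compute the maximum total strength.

34

This is a bounded integer knapsack.
1×S and 4×N: weight 16 ≤ 19, strength 1·6 + 4·7 = 34.
2×S and 3×N: weight 17 ≤ 19, strength 2·6 + 3·7 = 33.
Best is 34.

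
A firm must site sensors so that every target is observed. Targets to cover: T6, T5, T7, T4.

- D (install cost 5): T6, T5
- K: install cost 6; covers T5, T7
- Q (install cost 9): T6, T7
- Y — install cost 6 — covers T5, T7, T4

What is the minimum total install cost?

Choose D and Y: together they cover T6, T5, T7, T4 — every target.
Total install cost: 5 + 6 = 11.
No cover costs less than 11.

11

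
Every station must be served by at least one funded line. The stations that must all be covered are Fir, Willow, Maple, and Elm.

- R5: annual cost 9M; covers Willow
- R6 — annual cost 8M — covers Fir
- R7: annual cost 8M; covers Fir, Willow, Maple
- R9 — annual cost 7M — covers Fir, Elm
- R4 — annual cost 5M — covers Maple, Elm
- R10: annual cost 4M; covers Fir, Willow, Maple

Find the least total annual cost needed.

Choose R4 and R10: together they cover Fir, Willow, Maple, Elm — every station.
Total annual cost: 5 + 4 = 9.
No cover costs less than 9.

9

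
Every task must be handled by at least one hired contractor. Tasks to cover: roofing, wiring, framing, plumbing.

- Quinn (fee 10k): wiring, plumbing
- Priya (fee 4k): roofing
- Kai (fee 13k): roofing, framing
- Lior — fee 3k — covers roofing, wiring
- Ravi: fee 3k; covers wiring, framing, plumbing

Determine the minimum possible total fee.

6

This is a weighted set-cover instance.
Choose Lior and Ravi: together they cover roofing, wiring, framing, plumbing — every task.
Total fee: 3 + 3 = 6.
No cover costs less than 6.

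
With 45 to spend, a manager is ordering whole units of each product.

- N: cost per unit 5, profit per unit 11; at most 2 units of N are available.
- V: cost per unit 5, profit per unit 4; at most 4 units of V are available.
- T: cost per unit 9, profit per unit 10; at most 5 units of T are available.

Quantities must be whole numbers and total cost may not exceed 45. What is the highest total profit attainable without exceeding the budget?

56

This is a bounded integer knapsack.
2×N, 3×V, and 2×T: cost 43 ≤ 45, profit 2·11 + 3·4 + 2·10 = 54.
2×N, 1×V, and 3×T: cost 42 ≤ 45, profit 2·11 + 1·4 + 3·10 = 56.
Best is 56.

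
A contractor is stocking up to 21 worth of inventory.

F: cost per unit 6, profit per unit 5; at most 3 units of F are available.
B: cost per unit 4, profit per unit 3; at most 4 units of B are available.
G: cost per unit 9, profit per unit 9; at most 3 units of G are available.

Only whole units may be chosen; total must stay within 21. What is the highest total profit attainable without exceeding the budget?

19

G has the best ratio (9/9); taking only G gives at most 2×9 = 18 (stopped by the cost limit).
Mixing does better — 2×F and 1×G: cost 21 ≤ 21, profit 2·5 + 1·9 = 19.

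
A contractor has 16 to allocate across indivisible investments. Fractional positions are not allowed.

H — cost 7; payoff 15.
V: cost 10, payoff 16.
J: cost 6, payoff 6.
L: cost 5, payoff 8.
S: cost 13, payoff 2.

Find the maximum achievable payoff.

24

Allowing fractional choices, the relaxed optimum would be about 29.4, but investments are indivisible.
H + L: cost 7 + 5 = 12 ≤ 16, payoff 15 + 8 = 23.
V + L: cost 10 + 5 = 15 ≤ 16, payoff 16 + 8 = 24.
V + J: cost 10 + 6 = 16 ≤ 16, payoff 16 + 6 = 22.
Best is V and L with total payoff 24.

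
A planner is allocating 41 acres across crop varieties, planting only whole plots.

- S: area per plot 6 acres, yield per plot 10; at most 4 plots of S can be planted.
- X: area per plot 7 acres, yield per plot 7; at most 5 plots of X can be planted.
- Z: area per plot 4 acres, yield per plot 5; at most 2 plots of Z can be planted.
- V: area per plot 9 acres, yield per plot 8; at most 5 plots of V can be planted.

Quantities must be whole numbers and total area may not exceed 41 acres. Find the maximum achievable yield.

58

This is a bounded integer knapsack.
Take 4×S, 2×Z, and 1×V: area 41 ≤ 41, yield 4·10 + 2·5 + 1·8 = 58.
S has the best ratio (10/6) and is taken to its limit of 4; remaining capacity is filled optimally with the others.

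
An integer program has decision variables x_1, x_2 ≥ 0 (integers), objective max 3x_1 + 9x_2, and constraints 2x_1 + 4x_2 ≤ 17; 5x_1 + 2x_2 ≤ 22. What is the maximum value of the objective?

The continuous relaxation peaks at (0, 4.25) with value 38.25; rounding to a feasible lattice point costs some objective.
(x_1,x_2)=(0,4): 2·0+4·4=16≤17, 5·0+2·4=8≤22, objective 36.
(x_1,x_2)=(1,3): 2·1+4·3=14≤17, 5·1+2·3=11≤22, objective 30.
(x_1,x_2)=(0,3): 2·0+4·3=12≤17, 5·0+2·3=6≤22, objective 27.
No feasible integer point exceeds 36.

36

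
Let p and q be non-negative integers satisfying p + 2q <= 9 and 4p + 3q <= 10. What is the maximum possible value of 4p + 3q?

10

(p,q)=(1,2): 1·1+2·2=5≤9, 4·1+3·2=10≤10, objective 10.
(p,q)=(0,3): 1·0+2·3=6≤9, 4·0+3·3=9≤10, objective 9.
(p,q)=(1,1): 1·1+2·1=3≤9, 4·1+3·1=7≤10, objective 7.
No feasible integer point exceeds 10.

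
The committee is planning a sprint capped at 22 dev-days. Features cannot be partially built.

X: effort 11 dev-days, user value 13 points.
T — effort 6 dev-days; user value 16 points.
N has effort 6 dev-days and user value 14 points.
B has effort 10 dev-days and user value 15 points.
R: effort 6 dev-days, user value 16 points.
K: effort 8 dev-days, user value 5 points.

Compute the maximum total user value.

47

Allowing fractional choices, the relaxed optimum would be about 52.0, but features are indivisible.
T + N + R: effort 6 + 6 + 6 = 18 ≤ 22, user value 16 + 14 + 16 = 46.
T + B + R: effort 6 + 10 + 6 = 22 ≤ 22, user value 16 + 15 + 16 = 47.
Best is T, B, and R with total user value 47.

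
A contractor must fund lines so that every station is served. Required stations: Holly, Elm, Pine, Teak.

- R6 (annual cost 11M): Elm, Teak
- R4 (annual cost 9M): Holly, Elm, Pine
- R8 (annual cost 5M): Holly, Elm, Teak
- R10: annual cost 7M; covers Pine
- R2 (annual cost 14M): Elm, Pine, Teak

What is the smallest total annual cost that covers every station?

Choose R8 and R10: together they cover Holly, Elm, Pine, Teak — every station.
Total annual cost: 5 + 7 = 12.

12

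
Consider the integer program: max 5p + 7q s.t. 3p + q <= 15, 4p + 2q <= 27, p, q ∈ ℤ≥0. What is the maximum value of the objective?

91

Relaxing integrality, the LP optimum is 94.50 at (p,q) = (0, 13.5), which is not an integer point.
(p,q)=(0,13) is feasible, giving 91.
(p,q)=(0,12) is feasible, giving 84.
Maximum is 91 at (p,q)=(0,13).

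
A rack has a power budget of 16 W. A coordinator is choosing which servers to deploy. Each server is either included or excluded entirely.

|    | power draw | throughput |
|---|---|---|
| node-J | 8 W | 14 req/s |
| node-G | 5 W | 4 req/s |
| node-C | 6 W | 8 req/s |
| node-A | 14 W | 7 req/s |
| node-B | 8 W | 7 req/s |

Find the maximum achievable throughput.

This is a 0-1 knapsack instance.
Take node-J and node-C: power draw 8 + 6 = 14 ≤ 16, throughput 14 + 8 = 22.
No other feasible combination does better.

22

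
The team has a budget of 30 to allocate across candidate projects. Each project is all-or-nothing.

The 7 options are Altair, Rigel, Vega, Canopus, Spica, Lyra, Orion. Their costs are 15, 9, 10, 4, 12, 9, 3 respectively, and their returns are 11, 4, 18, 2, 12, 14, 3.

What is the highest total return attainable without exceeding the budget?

37

This is an integer program with binary decision variables.
Vega + Canopus + Lyra + Orion: cost 10 + 4 + 9 + 3 = 26 ≤ 30, return 18 + 2 + 14 + 3 = 37.
Vega + Lyra + Orion: cost 10 + 9 + 3 = 22 ≤ 30, return 18 + 14 + 3 = 35.
Rigel + Vega + Lyra: cost 9 + 10 + 9 = 28 ≤ 30, return 4 + 18 + 14 = 36.
Best is Vega, Canopus, Lyra, and Orion with total return 37.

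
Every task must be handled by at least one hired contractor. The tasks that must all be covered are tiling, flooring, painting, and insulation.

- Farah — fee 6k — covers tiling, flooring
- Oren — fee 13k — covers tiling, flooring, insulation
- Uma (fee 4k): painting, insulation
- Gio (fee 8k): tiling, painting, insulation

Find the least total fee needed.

Choose Farah and Uma: together they cover tiling, flooring, painting, insulation — every task.
Total fee: 6 + 4 = 10.
No cover costs less than 10.

10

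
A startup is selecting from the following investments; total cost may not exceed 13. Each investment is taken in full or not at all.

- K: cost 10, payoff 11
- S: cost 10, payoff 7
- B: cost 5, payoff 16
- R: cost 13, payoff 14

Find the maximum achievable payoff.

16

This is an integer program with binary decision variables.
R: cost 13 ≤ 13, payoff 14.
B: cost 5 ≤ 13, payoff 16.
Best is B with total payoff 16.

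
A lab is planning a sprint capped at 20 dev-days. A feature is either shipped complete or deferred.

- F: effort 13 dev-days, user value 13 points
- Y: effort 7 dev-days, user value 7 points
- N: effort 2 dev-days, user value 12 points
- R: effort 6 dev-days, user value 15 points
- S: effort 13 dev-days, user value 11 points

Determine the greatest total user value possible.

Take Y, N, and R: effort 7 + 2 + 6 = 15 ≤ 20, user value 7 + 12 + 15 = 34.
No other feasible combination does better.

34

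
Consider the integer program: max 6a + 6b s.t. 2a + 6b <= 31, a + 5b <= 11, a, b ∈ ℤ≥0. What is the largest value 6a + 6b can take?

66

(a,b)=(11,0): 2·11+6·0=22≤31, 1·11+5·0=11≤11, objective 66.
(a,b)=(10,0): 2·10+6·0=20≤31, 1·10+5·0=10≤11, objective 60.
No feasible integer point exceeds 66.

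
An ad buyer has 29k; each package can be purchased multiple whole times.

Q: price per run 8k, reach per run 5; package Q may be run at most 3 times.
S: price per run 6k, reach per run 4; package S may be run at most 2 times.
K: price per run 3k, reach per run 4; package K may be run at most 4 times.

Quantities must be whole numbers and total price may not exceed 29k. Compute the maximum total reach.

26

K has the best ratio (4/3); taking only K gives at most 4×4 = 16 (stopped by the supply cap of 4).
Mixing does better — 2×Q and 4×K: price 28 ≤ 29, reach 2·5 + 4·4 = 26.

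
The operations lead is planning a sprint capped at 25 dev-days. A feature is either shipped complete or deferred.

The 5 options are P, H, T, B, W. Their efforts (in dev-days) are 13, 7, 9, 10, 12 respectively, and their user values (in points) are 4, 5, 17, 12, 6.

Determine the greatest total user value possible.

H + T: effort 7 + 9 = 16 ≤ 25, user value 5 + 17 = 22.
T + B: effort 9 + 10 = 19 ≤ 25, user value 17 + 12 = 29.
T + W: effort 9 + 12 = 21 ≤ 25, user value 17 + 6 = 23.
Best is T and B with total user value 29.

29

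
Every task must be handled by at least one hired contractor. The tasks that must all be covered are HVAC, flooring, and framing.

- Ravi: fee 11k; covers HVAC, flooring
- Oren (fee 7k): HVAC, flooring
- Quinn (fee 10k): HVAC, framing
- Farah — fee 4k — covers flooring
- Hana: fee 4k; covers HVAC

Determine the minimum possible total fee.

The greedy cost-per-new-task heuristic would pick Oren and Quinn for 17, but a cheaper cover exists.
Choose Quinn and Farah: together they cover HVAC, flooring, framing — every task.
Total fee: 10 + 4 = 14.
No cover costs less than 14.

14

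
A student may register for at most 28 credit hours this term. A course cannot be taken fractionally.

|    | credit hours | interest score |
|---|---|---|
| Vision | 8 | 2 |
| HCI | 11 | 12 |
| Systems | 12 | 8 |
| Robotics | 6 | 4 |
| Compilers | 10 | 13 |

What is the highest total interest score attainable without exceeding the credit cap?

HCI + Compilers: credit hours 11 + 10 = 21 ≤ 28, interest score 12 + 13 = 25.
Systems + Robotics + Compilers: credit hours 12 + 6 + 10 = 28 ≤ 28, interest score 8 + 4 + 13 = 25.
HCI + Robotics + Compilers: credit hours 11 + 6 + 10 = 27 ≤ 28, interest score 12 + 4 + 13 = 29.
Best is HCI, Robotics, and Compilers with total interest score 29.

29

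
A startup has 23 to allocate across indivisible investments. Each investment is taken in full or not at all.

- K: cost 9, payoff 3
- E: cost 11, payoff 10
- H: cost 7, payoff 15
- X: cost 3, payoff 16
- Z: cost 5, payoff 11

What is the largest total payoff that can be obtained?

H + X + Z: cost 7 + 3 + 5 = 15 ≤ 23, payoff 15 + 16 + 11 = 42.
E + H + X: cost 11 + 7 + 3 = 21 ≤ 23, payoff 10 + 15 + 16 = 41.
Best is H, X, and Z with total payoff 42.

42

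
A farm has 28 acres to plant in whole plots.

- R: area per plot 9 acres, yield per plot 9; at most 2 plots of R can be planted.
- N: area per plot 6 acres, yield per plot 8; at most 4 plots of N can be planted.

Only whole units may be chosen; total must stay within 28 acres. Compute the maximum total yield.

N has the best ratio (8/6); taking only N gives at most 4×8 = 32 (stopped by the area limit).
Mixing does better — 1×R and 3×N: area 27 ≤ 28, yield 1·9 + 3·8 = 33.

33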